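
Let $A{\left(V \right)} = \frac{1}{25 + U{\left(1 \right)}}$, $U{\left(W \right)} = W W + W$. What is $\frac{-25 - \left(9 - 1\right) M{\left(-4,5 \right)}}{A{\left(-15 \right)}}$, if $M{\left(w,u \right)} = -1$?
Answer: $-459$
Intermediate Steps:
$U{\left(W \right)} = W + W^{2}$ ($U{\left(W \right)} = W^{2} + W = W + W^{2}$)
$A{\left(V \right)} = \frac{1}{27}$ ($A{\left(V \right)} = \frac{1}{25 + 1 \left(1 + 1\right)} = \frac{1}{25 + 1 \cdot 2} = \frac{1}{25 + 2} = \frac{1}{27}$)
$\frac{-25 - \left(9 - 1\right) M{\left(-4,5 \right)}}{A{\left(-15 \right)}} = \left(-25 - \left(9 - 1\right) \left(-1\right)\right) \frac{1}{\frac{1}{27}} = \left(-25 - 8 \left(-1\right)\right) 27 = \left(-25 - -8\right) 27 = \left(-25 + 8\right) 27 = \left(-17\right) 27 = -459$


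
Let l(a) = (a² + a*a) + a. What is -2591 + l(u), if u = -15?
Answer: -2156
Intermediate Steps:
l(a) = a + 2*a² (l(a) = (a² + a²) + a = 2*a² + a = a + 2*a²)
-2591 + l(u) = -2591 - 15*(1 + 2*(-15)) = -2591 - 15*(1 - 30) = -2591 - 15*(-29) = -2591 + 435 = -2156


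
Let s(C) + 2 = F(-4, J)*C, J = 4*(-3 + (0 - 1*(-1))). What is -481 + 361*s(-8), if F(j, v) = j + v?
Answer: 33453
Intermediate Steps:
J = -8 (J = 4*(-3 + (0 + 1)) = 4*(-3 + 1) = 4*(-2) = -8)
s(C) = -2 - 12*C (s(C) = -2 + (-4 - 8)*C = -2 - 12*C)
-481 + 361*s(-8) = -481 + 361*(-2 - 12*(-8)) = -481 + 361*(-2 + 96) = -481 + 361*94 = -481 + 33934 = 33453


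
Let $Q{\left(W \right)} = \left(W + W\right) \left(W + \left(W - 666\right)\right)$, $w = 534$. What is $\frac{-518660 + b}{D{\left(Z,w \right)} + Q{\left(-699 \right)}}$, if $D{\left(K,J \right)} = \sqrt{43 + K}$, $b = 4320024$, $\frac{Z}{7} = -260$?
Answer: $\frac{10968729383808}{8325948664561} - \frac{3801364 i \sqrt{1777}}{8325948664561} \approx 1.3174 - 1.9246 \cdot 10^{-5} i$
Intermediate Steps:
$Z = -1820$ ($Z = 7 \left(-260\right) = -1820$)
$Q{\left(W \right)} = 2 W \left(-666 + 2 W\right)$ ($Q{\left(W \right)} = 2 W \left(W + \left(W - 666\right)\right) = 2 W \left(W + \left(-666 + W\right)\right) = 2 W \left(-666 + 2 W\right)$)
$\frac{-518660 + b}{D{\left(Z,w \right)} + Q{\left(-699 \right)}} = \frac{-518660 + 4320024}{\sqrt{43 - 1820} + 4 \left(-699\right) \left(-333 - 699\right)} = \frac{3801364}{\sqrt{-1777} + 4 \left(-699\right) \left(-1032\right)} = \frac{3801364}{i \sqrt{1777} + 2885472} = \frac{3801364}{2885472 + i \sqrt{1777}}$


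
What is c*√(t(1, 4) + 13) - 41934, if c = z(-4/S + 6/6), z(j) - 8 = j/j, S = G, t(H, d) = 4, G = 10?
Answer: -41934 + 9*√17 ≈ -41897.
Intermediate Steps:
S = 10
z(j) = 9 (z(j) = 8 + j/j = 8 + 1 = 9)
c = 9
c*√(t(1, 4) + 13) - 41934 = 9*√(4 + 13) - 41934 = 9*√17 - 41934 = -41934 + 9*√17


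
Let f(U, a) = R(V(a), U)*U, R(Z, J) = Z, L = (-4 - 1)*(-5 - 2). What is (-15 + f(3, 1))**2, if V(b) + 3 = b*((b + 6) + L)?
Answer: 10404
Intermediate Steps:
L = 35 (L = -5*(-7) = 35)
V(b) = -3 + b*(41 + b) (V(b) = -3 + b*((b + 6) + 35) = -3 + b*((6 + b) + 35) = -3 + b*(41 + b))
f(U, a) = U*(-3 + a**2 + 41*a) (f(U, a) = (-3 + a**2 + 41*a)*U = U*(-3 + a**2 + 41*a))
(-15 + f(3, 1))**2 = (-15 + 3*(-3 + 1**2 + 41*1))**2 = (-15 + 3*(-3 + 1 + 41))**2 = (-15 + 3*39)**2 = (-15 + 117)**2 = 102**2 = 10404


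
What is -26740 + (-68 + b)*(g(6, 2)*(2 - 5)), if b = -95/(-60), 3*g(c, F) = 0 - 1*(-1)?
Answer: -320083/12 ≈ -26674.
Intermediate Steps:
g(c, F) = ⅓ (g(c, F) = (0 - 1*(-1))/3 = (0 + 1)/3 = (⅓)*1 = ⅓)
b = 19/12 (b = -95*(-1/60) = 19/12 ≈ 1.5833)
-26740 + (-68 + b)*(g(6, 2)*(2 - 5)) = -26740 + (-68 + 19/12)*((2 - 5)/3) = -26740 - 797*(-3)/36 = -26740 - 797/12*(-1) = -26740 + 797/12 = -320083/12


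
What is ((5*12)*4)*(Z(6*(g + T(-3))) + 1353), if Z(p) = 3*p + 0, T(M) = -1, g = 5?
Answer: 342000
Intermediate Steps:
Z(p) = 3*p
((5*12)*4)*(Z(6*(g + T(-3))) + 1353) = ((5*12)*4)*(3*(6*(5 - 1)) + 1353) = (60*4)*(3*(6*4) + 1353) = 240*(3*24 + 1353) = 240*(72 + 1353) = 240*1425 = 342000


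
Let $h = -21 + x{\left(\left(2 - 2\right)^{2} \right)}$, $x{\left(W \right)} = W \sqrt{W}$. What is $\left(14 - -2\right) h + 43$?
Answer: $-293$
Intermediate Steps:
$x{\left(W \right)} = W^{\frac{3}{2}}$
$h = -21$ ($h = -21 + \left(\left(2 - 2\right)^{2}\right)^{\frac{3}{2}} = -21 + \left(0^{2}\right)^{\frac{3}{2}} = -21 + 0^{\frac{3}{2}} = -21 + 0 = -21$)
$\left(14 - -2\right) h + 43 = \left(14 - -2\right) \left(-21\right) + 43 = \left(14 + 2\right) \left(-21\right) + 43 = 16 \left(-21\right) + 43 = -336 + 43 = -293$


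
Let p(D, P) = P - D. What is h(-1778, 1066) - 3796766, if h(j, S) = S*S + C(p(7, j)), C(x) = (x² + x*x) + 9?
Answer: 3712049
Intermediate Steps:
C(x) = 9 + 2*x² (C(x) = (x² + x²) + 9 = 2*x² + 9 = 9 + 2*x²)
h(j, S) = 9 + S² + 2*(-7 + j)² (h(j, S) = S*S + (9 + 2*(j - 1*7)²) = S² + (9 + 2*(j - 7)²) = S² + (9 + 2*(-7 + j)²) = 9 + S² + 2*(-7 + j)²)
h(-1778, 1066) - 3796766 = (9 + 1066² + 2*(-7 - 1778)²) - 3796766 = (9 + 1136356 + 2*(-1785)²) - 3796766 = (9 + 1136356 + 2*3186225) - 3796766 = (9 + 1136356 + 6372450) - 3796766 = 7508815 - 3796766 = 3712049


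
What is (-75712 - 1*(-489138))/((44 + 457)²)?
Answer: 413426/251001 ≈ 1.6471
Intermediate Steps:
(-75712 - 1*(-489138))/((44 + 457)²) = (-75712 + 489138)/(501²) = 413426/251001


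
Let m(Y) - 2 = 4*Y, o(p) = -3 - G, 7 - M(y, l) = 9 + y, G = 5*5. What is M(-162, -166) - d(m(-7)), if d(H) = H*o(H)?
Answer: -568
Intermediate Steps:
G = 25
M(y, l) = -2 - y (M(y, l) = 7 - (9 + y) = 7 + (-9 - y) = -2 - y)
o(p) = -28 (o(p) = -3 - 1*25 = -3 - 25 = -28)
m(Y) = 2 + 4*Y
d(H) = -28*H (d(H) = H*(-28) = -28*H)
M(-162, -166) - d(m(-7)) = (-2 - 1*(-162)) - (-28)*(2 + 4*(-7)) = (-2 + 162) - (-28)*(2 - 28) = 160 - (-28)*(-26) = 160 - 1*728 = 160 - 728 = -568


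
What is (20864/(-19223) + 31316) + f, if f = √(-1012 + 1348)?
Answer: 601966604/19223 + 4*√21 ≈ 31333.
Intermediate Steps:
f = 4*√21 (f = √336 = 4*√21 ≈ 18.330)
(20864/(-19223) + 31316) + f = (20864/(-19223) + 31316) + 4*√21 = (20864*(-1/19223) + 31316) + 4*√21 = (-20864/19223 + 31316) + 4*√21 = 601966604/19223 + 4*√21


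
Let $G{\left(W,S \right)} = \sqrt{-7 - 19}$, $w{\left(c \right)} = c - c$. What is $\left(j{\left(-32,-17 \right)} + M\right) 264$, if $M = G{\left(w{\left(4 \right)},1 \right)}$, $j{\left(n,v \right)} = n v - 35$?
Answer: $134376 + 264 i \sqrt{26} \approx 1.3438 \cdot 10^{5} + 1346.1 i$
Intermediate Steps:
$w{\left(c \right)} = 0$
$G{\left(W,S \right)} = i \sqrt{26}$ ($G{\left(W,S \right)} = \sqrt{-26} = i \sqrt{26}$)
$j{\left(n,v \right)} = -35 + n v$
$M = i \sqrt{26} \approx 5.099 i$
$\left(j{\left(-32,-17 \right)} + M\right) 264 = \left(\left(-35 - -544\right) + i \sqrt{26}\right) 264 = \left(\left(-35 + 544\right) + i \sqrt{26}\right) 264 = \left(509 + i \sqrt{26}\right) 264 = 134376 + 264 i \sqrt{26}$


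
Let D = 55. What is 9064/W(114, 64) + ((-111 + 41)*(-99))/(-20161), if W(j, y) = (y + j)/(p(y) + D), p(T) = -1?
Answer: 4933344438/1794329 ≈ 2749.4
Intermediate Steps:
W(j, y) = j/54 + y/54 (W(j, y) = (y + j)/(-1 + 55) = (j + y)/54 = (j + y)*(1/54) = j/54 + y/54)
9064/W(114, 64) + ((-111 + 41)*(-99))/(-20161) = 9064/((1/54)*114 + (1/54)*64) + ((-111 + 41)*(-99))/(-20161) = 9064/(19/9 + 32/27) - 70*(-99)*(-1/20161) = 9064/(89/27) + 6930*(-1/20161) = 9064*(27/89) - 6930/20161 = 244728/89 - 6930/20161 = 4933344438/1794329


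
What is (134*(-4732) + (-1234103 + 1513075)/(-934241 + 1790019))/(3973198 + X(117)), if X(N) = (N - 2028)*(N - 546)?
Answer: -271319140746/2050879251113 ≈ -0.13229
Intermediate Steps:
X(N) = (-2028 + N)*(-546 + N)
(134*(-4732) + (-1234103 + 1513075)/(-934241 + 1790019))/(3973198 + X(117)) = (134*(-4732) + (-1234103 + 1513075)/(-934241 + 1790019))/(3973198 + (1107288 + 117² - 2574*117)) = (-634088 + 278972/855778)/(3973198 + (1107288 + 13689 - 301158)) = (-634088 + 278972*(1/855778))/(3973198 + 819819) = (-634088 + 139486/427889)/4793017 = -271319140746/427889*1/4793017 = -271319140746/2050879251113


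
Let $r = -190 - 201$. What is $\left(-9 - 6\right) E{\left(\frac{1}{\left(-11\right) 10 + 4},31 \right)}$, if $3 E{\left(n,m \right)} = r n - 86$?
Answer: $\frac{43625}{106} \approx 411.56$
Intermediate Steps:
$r = -391$
$E{\left(n,m \right)} = - \frac{86}{3} - \frac{391 n}{3}$ ($E{\left(n,m \right)} = \frac{- 391 n - 86}{3} = \frac{-86 - 391 n}{3} = - \frac{86}{3} - \frac{391 n}{3}$)
$\left(-9 - 6\right) E{\left(\frac{1}{\left(-11\right) 10 + 4},31 \right)} = \left(-9 - 6\right) \left(- \frac{86}{3} - \frac{391}{3 \left(\left(-11\right) 10 + 4\right)}\right) = - 15 \left(- \frac{86}{3} - \frac{391}{3 \left(-110 + 4\right)}\right) = - 15 \left(- \frac{86}{3} - \frac{391}{3 \left(-106\right)}\right) = - 15 \left(- \frac{86}{3} - - \frac{391}{318}\right) = - 15 \left(- \frac{86}{3} + \frac{391}{318}\right) = \left(-15\right) \left(- \frac{8725}{318}\right) = \frac{43625}{106}$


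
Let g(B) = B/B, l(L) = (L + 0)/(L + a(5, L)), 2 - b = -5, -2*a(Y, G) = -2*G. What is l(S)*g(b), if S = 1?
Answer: ½ ≈ 0.50000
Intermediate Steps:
a(Y, G) = G (a(Y, G) = -(-1)*G = G)
b = 7 (b = 2 - 1*(-5) = 2 + 5 = 7)
l(L) = ½ (l(L) = (L + 0)/(L + L) = L/((2*L)) = L*(1/(2*L)) = ½)
g(B) = 1
l(S)*g(b) = (½)*1 = ½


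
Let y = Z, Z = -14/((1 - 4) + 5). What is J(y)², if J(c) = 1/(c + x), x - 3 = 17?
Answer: 1/169 ≈ 0.0059172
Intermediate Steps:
x = 20 (x = 3 + 17 = 20)
Z = -7 (Z = -14/(-3 + 5) = -14/2 = -14*½ = -7)
y = -7
J(c) = 1/(20 + c) (J(c) = 1/(c + 20) = 1/(20 + c))
J(y)² = (1/(20 - 7))² = (1/13)² = 1/169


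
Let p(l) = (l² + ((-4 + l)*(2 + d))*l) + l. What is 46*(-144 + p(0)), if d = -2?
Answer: -6624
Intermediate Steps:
p(l) = l + l² (p(l) = (l² + ((-4 + l)*(2 - 2))*l) + l = (l² + ((-4 + l)*0)*l) + l = (l² + 0*l) + l = (l² + 0) + l = l² + l = l + l²)
46*(-144 + p(0)) = 46*(-144 + 0*(1 + 0)) = 46*(-144 + 0*1) = 46*(-144 + 0) = 46*(-144) = -6624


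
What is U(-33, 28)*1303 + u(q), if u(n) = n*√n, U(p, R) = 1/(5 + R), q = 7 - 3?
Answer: 1567/33 ≈ 47.485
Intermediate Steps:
q = 4
u(n) = n^(3/2)
U(-33, 28)*1303 + u(q) = 1303/(5 + 28) + 4^(3/2) = 1303/33 + 8 = 1567/33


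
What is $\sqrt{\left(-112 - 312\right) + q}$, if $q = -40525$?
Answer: $i \sqrt{40949} \approx 202.36 i$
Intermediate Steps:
$\sqrt{\left(-112 - 312\right) + q} = \sqrt{\left(-112 - 312\right) - 40525} = \sqrt{-424 - 40525} = \sqrt{-40949} = i \sqrt{40949}$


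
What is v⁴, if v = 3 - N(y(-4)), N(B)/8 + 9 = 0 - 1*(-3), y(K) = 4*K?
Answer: 6765201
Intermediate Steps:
N(B) = -48 (N(B) = -72 + 8*(0 - 1*(-3)) = -72 + 8*(0 + 3) = -72 + 8*3 = -72 + 24 = -48)
v = 51 (v = 3 - 1*(-48) = 3 + 48 = 51)
v⁴ = 51⁴ = 6765201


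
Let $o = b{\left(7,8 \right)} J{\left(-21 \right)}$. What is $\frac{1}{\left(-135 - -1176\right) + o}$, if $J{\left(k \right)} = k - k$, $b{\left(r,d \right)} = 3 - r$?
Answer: $\frac{1}{1041} \approx 0.00096061$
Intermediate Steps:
$J{\left(k \right)} = 0$
$o = 0$ ($o = \left(3 - 7\right) 0 = \left(-4\right) 0 = 0$)
$\frac{1}{\left(-135 - -1176\right) + o} = \frac{1}{\left(-135 - -1176\right) + 0} = \frac{1}{\left(-135 + 1176\right) + 0} = \frac{1}{1041 + 0} = \frac{1}{1041}$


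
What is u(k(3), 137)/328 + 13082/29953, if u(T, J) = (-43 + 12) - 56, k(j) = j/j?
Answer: 1684985/9824584 ≈ 0.17151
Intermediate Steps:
k(j) = 1
u(T, J) = -87 (u(T, J) = -31 - 56 = -87)
u(k(3), 137)/328 + 13082/29953 = -87/328 + 13082/29953 = 1684985/9824584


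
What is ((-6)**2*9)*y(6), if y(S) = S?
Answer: 1944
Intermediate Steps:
((-6)**2*9)*y(6) = ((-6)**2*9)*6 = (36*9)*6 = 324*6 = 1944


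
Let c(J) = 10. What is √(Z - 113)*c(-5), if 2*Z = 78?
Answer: 10*I*√74 ≈ 86.023*I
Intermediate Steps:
Z = 39 (Z = (½)*78 = 39)
√(Z - 113)*c(-5) = √(39 - 113)*10 = √(-74)*10 = (I*√74)*10 = 10*I*√74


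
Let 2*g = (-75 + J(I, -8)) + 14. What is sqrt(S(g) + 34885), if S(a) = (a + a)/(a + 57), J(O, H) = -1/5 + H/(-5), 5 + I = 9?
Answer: 3*sqrt(4480503)/34 ≈ 186.77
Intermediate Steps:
I = 4 (I = -5 + 9 = 4)
J(O, H) = -1/5 - H/5 (J(O, H) = -1*1/5 + H*(-1/5) = -1/5 - H/5)
g = -149/5 (g = ((-75 + (-1/5 - 1/5*(-8))) + 14)/2 = ((-75 + (-1/5 + 8/5)) + 14)/2 = ((-75 + 7/5) + 14)/2 = (-368/5 + 14)/2 = (1/2)*(-298/5) = -149/5 ≈ -29.800)
S(a) = 2*a/(57 + a) (S(a) = (2*a)/(57 + a) = 2*a/(57 + a))
sqrt(S(g) + 34885) = sqrt(2*(-149/5)/(57 - 149/5) + 34885) = sqrt(2*(-149/5)/(136/5) + 34885) = sqrt(2*(-149/5)*(5/136) + 34885) = sqrt(-149/68 + 34885) = sqrt(2372031/68) = 3*sqrt(4480503)/34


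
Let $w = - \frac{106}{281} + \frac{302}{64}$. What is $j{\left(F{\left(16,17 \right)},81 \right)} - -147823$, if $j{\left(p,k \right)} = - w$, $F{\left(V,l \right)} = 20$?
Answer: $\frac{1329185377}{8992} \approx 1.4782 \cdot 10^{5}$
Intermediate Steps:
$w = \frac{39039}{8992}$ ($w = \left(-106\right) \frac{1}{281} + 302 \cdot \frac{1}{64} = - \frac{106}{281} + \frac{151}{32} = \frac{39039}{8992} \approx 4.3415$)
$j{\left(p,k \right)} = - \frac{39039}{8992}$ ($j{\left(p,k \right)} = \left(-1\right) \frac{39039}{8992} = - \frac{39039}{8992}$)
$j{\left(F{\left(16,17 \right)},81 \right)} - -147823 = - \frac{39039}{8992} - -147823 = - \frac{39039}{8992} + 147823 = \frac{1329185377}{8992}$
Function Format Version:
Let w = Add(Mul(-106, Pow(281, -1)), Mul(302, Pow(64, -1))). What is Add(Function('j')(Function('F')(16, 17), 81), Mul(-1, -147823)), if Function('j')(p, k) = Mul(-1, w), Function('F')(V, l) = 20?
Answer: Rational(1329185377, 8992) ≈ 1.4782e+5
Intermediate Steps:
w = Rational(39039, 8992) (w = Add(Mul(-106, Rational(1, 281)), Mul(302, Rational(1, 64))) = Add(Rational(-106, 281), Rational(151, 32)) = Rational(39039, 8992) ≈ 4.3415)
Function('j')(p, k) = Rational(-39039, 8992) (Function('j')(p, k) = Mul(-1, Rational(39039, 8992)) = Rational(-39039, 8992))
Add(Function('j')(Function('F')(16, 17), 81), Mul(-1, -147823)) = Add(Rational(-39039, 8992), Mul(-1, -147823)) = Add(Rational(-39039, 8992), 147823) = Rational(1329185377, 8992)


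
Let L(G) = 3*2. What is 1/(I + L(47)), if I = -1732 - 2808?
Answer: -1/4534 ≈ -0.00022056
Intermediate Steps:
I = -4540
L(G) = 6
1/(I + L(47)) = 1/(-4540 + 6) = 1/(-4534) = -1/4534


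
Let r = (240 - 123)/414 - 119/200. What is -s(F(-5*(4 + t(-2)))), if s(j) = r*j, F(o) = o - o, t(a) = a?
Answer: 0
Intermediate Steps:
F(o) = 0
r = -1437/4600 (r = 117*(1/414) - 119*1/200 = 13/46 - 119/200 = -1437/4600 ≈ -0.31239)
s(j) = -1437*j/4600
-s(F(-5*(4 + t(-2)))) = -(-1437)*0/4600 = -1*0 = 0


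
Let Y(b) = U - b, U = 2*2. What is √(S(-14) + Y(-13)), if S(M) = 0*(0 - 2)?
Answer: √17 ≈ 4.1231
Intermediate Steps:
U = 4
S(M) = 0 (S(M) = 0*(-2) = 0)
Y(b) = 4 - b
√(S(-14) + Y(-13)) = √(0 + (4 - 1*(-13))) = √(0 + (4 + 13)) = √(0 + 17) = √17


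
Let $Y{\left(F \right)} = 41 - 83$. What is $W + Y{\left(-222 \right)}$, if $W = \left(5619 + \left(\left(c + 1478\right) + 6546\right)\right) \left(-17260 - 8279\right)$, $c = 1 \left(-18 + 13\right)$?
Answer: $-348300924$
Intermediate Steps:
$c = -5$ ($c = 1 \left(-5\right) = -5$)
$Y{\left(F \right)} = -42$
$W = -348300882$ ($W = \left(5619 + \left(\left(-5 + 1478\right) + 6546\right)\right) \left(-17260 - 8279\right) = \left(5619 + \left(1473 + 6546\right)\right) \left(-25539\right) = \left(5619 + 8019\right) \left(-25539\right) = 13638 \left(-25539\right) = -348300882$)
$W + Y{\left(-222 \right)} = -348300882 - 42 = -348300924$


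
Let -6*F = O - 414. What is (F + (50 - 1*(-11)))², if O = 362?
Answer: 43681/9 ≈ 4853.4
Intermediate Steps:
F = 26/3 (F = -(362 - 414)/6 = -⅙*(-52) = 26/3 ≈ 8.6667)
(F + (50 - 1*(-11)))² = (26/3 + (50 - 1*(-11)))² = (26/3 + (50 + 11))² = (26/3 + 61)² = (209/3)² = 43681/9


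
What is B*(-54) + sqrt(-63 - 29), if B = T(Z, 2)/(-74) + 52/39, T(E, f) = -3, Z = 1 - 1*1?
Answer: -2745/37 + 2*I*sqrt(23) ≈ -74.189 + 9.5917*I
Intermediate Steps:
Z = 0 (Z = 1 - 1 = 0)
B = 305/222 (B = -3/(-74) + 52/39 = -3*(-1/74) + 52*(1/39) = 3/74 + 4/3 = 305/222 ≈ 1.3739)
B*(-54) + sqrt(-63 - 29) = (305/222)*(-54) + sqrt(-63 - 29) = -2745/37 + sqrt(-92) = -2745/37 + 2*I*sqrt(23)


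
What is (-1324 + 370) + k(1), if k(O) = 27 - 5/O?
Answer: -932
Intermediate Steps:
k(O) = 27 - 5/O
(-1324 + 370) + k(1) = (-1324 + 370) + (27 - 5/1) = -954 + (27 - 5*1) = -954 + (27 - 5) = -954 + 22 = -932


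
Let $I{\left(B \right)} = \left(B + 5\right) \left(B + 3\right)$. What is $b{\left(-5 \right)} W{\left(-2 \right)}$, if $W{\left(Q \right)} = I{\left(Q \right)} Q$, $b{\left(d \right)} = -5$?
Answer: $30$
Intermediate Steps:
$I{\left(B \right)} = \left(3 + B\right) \left(5 + B\right)$ ($I{\left(B \right)} = \left(5 + B\right) \left(3 + B\right) = \left(3 + B\right) \left(5 + B\right)$)
$W{\left(Q \right)} = Q \left(15 + Q^{2} + 8 Q\right)$ ($W{\left(Q \right)} = \left(15 + Q^{2} + 8 Q\right) Q = Q \left(15 + Q^{2} + 8 Q\right)$)
$b{\left(-5 \right)} W{\left(-2 \right)} = - 5 \left(- 2 \left(15 + \left(-2\right)^{2} + 8 \left(-2\right)\right)\right) = - 5 \left(- 2 \left(15 + 4 - 16\right)\right) = - 5 \left(\left(-2\right) 3\right) = \left(-5\right) \left(-6\right) = 30$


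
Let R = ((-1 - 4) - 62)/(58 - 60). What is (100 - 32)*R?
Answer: 2278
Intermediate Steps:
R = 67/2 (R = (-5 - 62)/(-2) = -67*(-½) = 67/2 ≈ 33.500)
(100 - 32)*R = (100 - 32)*(67/2) = 68*(67/2) = 2278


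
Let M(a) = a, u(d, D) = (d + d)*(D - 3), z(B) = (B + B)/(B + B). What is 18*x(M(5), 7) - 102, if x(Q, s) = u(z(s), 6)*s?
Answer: 654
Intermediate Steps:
z(B) = 1 (z(B) = (2*B)/((2*B)) = (2*B)*(1/(2*B)) = 1)
u(d, D) = 2*d*(-3 + D) (u(d, D) = (2*d)*(-3 + D) = 2*d*(-3 + D))
x(Q, s) = 6*s (x(Q, s) = (2*1*(-3 + 6))*s = (2*1*3)*s = 6*s)
18*x(M(5), 7) - 102 = 18*(6*7) - 102 = 18*42 - 102 = 756 - 102 = 654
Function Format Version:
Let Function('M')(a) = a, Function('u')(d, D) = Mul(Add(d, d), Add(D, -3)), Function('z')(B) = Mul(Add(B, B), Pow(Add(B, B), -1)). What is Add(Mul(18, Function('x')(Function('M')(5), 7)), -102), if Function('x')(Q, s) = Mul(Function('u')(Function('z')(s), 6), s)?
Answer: 654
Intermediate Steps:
Function('z')(B) = 1 (Function('z')(B) = Mul(Mul(2, B), Pow(Mul(2, B), -1)) = Mul(Mul(2, B), Mul(Rational(1, 2), Pow(B, -1))) = 1)
Function('u')(d, D) = Mul(2, d, Add(-3, D)) (Function('u')(d, D) = Mul(Mul(2, d), Add(-3, D)) = Mul(2, d, Add(-3, D)))
Function('x')(Q, s) = Mul(6, s) (Function('x')(Q, s) = Mul(Mul(2, 1, Add(-3, 6)), s) = Mul(Mul(2, 1, 3), s) = Mul(6, s))
Add(Mul(18, Function('x')(Function('M')(5), 7)), -102) = Add(Mul(18, Mul(6, 7)), -102) = Add(Mul(18, 42), -102) = Add(756, -102) = 654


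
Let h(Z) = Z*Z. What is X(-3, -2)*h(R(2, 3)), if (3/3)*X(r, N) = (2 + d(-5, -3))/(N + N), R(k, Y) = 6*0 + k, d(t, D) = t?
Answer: 3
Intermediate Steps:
R(k, Y) = k (R(k, Y) = 0 + k = k)
h(Z) = Z**2
X(r, N) = -3/(2*N) (X(r, N) = (2 - 5)/(N + N) = -3*1/(2*N) = -3/(2*N))
X(-3, -2)*h(R(2, 3)) = -3/2/(-2)*2**2 = -3/2*(-1/2)*4 = (3/4)*4 = 3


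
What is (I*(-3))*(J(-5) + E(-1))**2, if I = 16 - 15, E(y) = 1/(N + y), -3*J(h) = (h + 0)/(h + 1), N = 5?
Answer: -1/12 ≈ -0.083333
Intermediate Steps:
J(h) = -h/(3*(1 + h)) (J(h) = -(h + 0)/(3*(h + 1)) = -h/(3*(1 + h)))
E(y) = 1/(5 + y)
I = 1
(I*(-3))*(J(-5) + E(-1))**2 = (1*(-3))*(-1*(-5)/(3 + 3*(-5)) + 1/(5 - 1))**2 = -3*(-1*(-5)/(3 - 15) + 1/4)**2 = -3*(-1*(-5)/(-12) + 1/4)**2 = -3*(-1*(-5)*(-1/12) + 1/4)**2 = -3*(-5/12 + 1/4)**2 = -3*(-1/6)**2 = -3*1/36 = -1/12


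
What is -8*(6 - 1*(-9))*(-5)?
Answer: 600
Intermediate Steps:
-8*(6 - 1*(-9))*(-5) = -8*(6 + 9)*(-5) = -8*15*(-5) = -120*(-5) = 600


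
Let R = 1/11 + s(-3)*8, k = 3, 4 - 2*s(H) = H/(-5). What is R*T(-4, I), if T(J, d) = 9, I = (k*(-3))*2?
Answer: 6777/55 ≈ 123.22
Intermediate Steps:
s(H) = 2 + H/10 (s(H) = 2 - H/(2*(-5)) = 2 - H*(-1)/(2*5) = 2 - (-1)*H/10 = 2 + H/10)
I = -18 (I = (3*(-3))*2 = -9*2 = -18)
R = 753/55 (R = 1/11 + (2 + (⅒)*(-3))*8 = 1*(1/11) + (2 - 3/10)*8 = 1/11 + (17/10)*8 = 1/11 + 68/5 = 753/55 ≈ 13.691)
R*T(-4, I) = (753/55)*9 = 6777/55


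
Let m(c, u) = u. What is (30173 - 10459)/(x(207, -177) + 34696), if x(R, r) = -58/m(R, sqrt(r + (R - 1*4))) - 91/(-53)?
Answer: 24978752452134/43963964186995 + 1605922154*sqrt(26)/43963964186995 ≈ 0.56835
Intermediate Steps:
x(R, r) = 91/53 - 58/sqrt(-4 + R + r) (x(R, r) = -58/sqrt(r + (R - 1*4)) - 91/(-53) = -58/sqrt(r + (R - 4)) - 91*(-1/53) = -58/sqrt(r + (-4 + R)) + 91/53 = -58/sqrt(-4 + R + r) + 91/53 = 91/53 - 58/sqrt(-4 + R + r))
(30173 - 10459)/(x(207, -177) + 34696) = (30173 - 10459)/((91/53 - 58/sqrt(-4 + 207 - 177)) + 34696) = 19714/((91/53 - 29*sqrt(26)/13) + 34696) = 19714/(1838979/53 - 29*sqrt(26)/13)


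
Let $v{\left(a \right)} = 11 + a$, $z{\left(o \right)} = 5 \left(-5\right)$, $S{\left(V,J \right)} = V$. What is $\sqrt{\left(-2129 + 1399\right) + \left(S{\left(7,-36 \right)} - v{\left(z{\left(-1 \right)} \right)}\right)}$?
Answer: $i \sqrt{709} \approx 26.627 i$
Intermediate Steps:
$z{\left(o \right)} = -25$
$\sqrt{\left(-2129 + 1399\right) + \left(S{\left(7,-36 \right)} - v{\left(z{\left(-1 \right)} \right)}\right)} = \sqrt{\left(-2129 + 1399\right) + \left(7 - \left(11 - 25\right)\right)} = \sqrt{-730 + \left(7 - -14\right)} = \sqrt{-730 + \left(7 + 14\right)} = \sqrt{-730 + 21} = \sqrt{-709} = i \sqrt{709}$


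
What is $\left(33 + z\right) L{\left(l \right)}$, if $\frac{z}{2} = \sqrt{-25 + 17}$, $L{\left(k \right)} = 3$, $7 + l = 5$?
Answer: $99 + 12 i \sqrt{2} \approx 99.0 + 16.971 i$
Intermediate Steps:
$l = -2$ ($l = -7 + 5 = -2$)
$z = 4 i \sqrt{2}$ ($z = 2 \sqrt{-25 + 17} = 2 \sqrt{-8} = 2 \cdot 2 i \sqrt{2} = 4 i \sqrt{2} \approx 5.6569 i$)
$\left(33 + z\right) L{\left(l \right)} = \left(33 + 4 i \sqrt{2}\right) 3 = 99 + 12 i \sqrt{2}$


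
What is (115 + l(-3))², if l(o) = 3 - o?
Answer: 14641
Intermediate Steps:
(115 + l(-3))² = (115 + (3 - 1*(-3)))² = (115 + (3 + 3))² = (115 + 6)² = 121² = 14641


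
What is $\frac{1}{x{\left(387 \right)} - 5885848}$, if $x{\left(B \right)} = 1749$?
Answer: $- \frac{1}{5884099} \approx -1.6995 \cdot 10^{-7}$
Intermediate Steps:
$\frac{1}{x{\left(387 \right)} - 5885848} = \frac{1}{1749 - 5885848} = \frac{1}{-5884099} = - \frac{1}{5884099}$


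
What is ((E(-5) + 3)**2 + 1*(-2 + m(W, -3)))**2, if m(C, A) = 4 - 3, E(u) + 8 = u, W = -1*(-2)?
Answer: 9801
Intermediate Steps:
W = 2
E(u) = -8 + u
m(C, A) = 1
((E(-5) + 3)**2 + 1*(-2 + m(W, -3)))**2 = (((-8 - 5) + 3)**2 + 1*(-2 + 1))**2 = ((-13 + 3)**2 + 1*(-1))**2 = ((-10)**2 - 1)**2 = (100 - 1)**2 = 99**2 = 9801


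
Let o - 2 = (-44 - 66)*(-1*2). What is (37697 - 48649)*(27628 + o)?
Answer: -305013200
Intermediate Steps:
o = 222 (o = 2 + (-44 - 66)*(-1*2) = 2 - 110*(-2) = 2 + 220 = 222)
(37697 - 48649)*(27628 + o) = (37697 - 48649)*(27628 + 222) = -10952*27850 = -305013200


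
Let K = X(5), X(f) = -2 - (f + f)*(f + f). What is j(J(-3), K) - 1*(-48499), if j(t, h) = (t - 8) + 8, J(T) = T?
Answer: 48496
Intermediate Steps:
X(f) = -2 - 4*f² (X(f) = -2 - 2*f*2*f = -2 - 4*f²)
K = -102 (K = -2 - 4*5² = -2 - 4*25 = -2 - 100 = -102)
j(t, h) = t (j(t, h) = (-8 + t) + 8 = t)
j(J(-3), K) - 1*(-48499) = -3 - 1*(-48499) = -3 + 48499 = 48496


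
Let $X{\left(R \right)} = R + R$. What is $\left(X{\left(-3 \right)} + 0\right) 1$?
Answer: $-6$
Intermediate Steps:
$X{\left(R \right)} = 2 R$
$\left(X{\left(-3 \right)} + 0\right) 1 = \left(2 \left(-3\right) + 0\right) 1 = \left(-6 + 0\right) 1 = \left(-6\right) 1 = -6$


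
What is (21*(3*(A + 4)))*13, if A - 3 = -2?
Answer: 4095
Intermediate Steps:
A = 1 (A = 3 - 2 = 1)
(21*(3*(A + 4)))*13 = (21*(3*(1 + 4)))*13 = (21*(3*5))*13 = (21*15)*13 = 315*13 = 4095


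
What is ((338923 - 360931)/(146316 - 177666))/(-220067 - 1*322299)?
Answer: -1834/1416931175 ≈ -1.2943e-6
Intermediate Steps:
((338923 - 360931)/(146316 - 177666))/(-220067 - 1*322299) = (-22008/(-31350))/(-220067 - 322299) = -22008*(-1/31350)/(-542366) = (3668/5225)*(-1/542366) = -1834/1416931175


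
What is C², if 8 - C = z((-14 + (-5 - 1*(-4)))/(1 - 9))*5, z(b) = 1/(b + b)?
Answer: 400/9 ≈ 44.444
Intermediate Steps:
z(b) = 1/(2*b)
C = 20/3 (C = 8 - 1/(2*(((-14 + (-5 - 1*(-4)))/(1 - 9))))*5 = 8 - 1/(2*(((-14 + (-5 + 4))/(-8))))*5 = 8 - 1/(2*(((-14 - 1)*(-⅛))))*5 = 8 - 1/(2*((-15*(-⅛))))*5 = 8 - 1/(2*(15/8))*5 = 8 - (½)*(8/15)*5 = 8 - 4*5/15 = 8 - 1*4/3 = 8 - 4/3 = 20/3 ≈ 6.6667)
C² = (20/3)² = 400/9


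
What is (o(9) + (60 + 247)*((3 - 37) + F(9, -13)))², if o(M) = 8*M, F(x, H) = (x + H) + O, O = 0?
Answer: 134420836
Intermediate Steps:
F(x, H) = H + x (F(x, H) = (x + H) + 0 = (H + x) + 0 = H + x)
(o(9) + (60 + 247)*((3 - 37) + F(9, -13)))² = (8*9 + (60 + 247)*((3 - 37) + (-13 + 9)))² = (72 + 307*(-34 - 4))² = (72 + 307*(-38))² = (72 - 11666)² = (-11594)² = 134420836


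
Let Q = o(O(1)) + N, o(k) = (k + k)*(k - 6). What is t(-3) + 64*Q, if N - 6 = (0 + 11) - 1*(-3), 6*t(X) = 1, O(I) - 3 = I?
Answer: 1537/6 ≈ 256.17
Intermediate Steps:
O(I) = 3 + I
o(k) = 2*k*(-6 + k) (o(k) = (2*k)*(-6 + k) = 2*k*(-6 + k))
t(X) = ⅙ (t(X) = (⅙)*1 = ⅙)
N = 20 (N = 6 + ((0 + 11) - 1*(-3)) = 6 + (11 + 3) = 6 + 14 = 20)
Q = 4 (Q = 2*(3 + 1)*(-6 + (3 + 1)) + 20 = 2*4*(-6 + 4) + 20 = 2*4*(-2) + 20 = -16 + 20 = 4)
t(-3) + 64*Q = ⅙ + 64*4 = ⅙ + 256 = 1537/6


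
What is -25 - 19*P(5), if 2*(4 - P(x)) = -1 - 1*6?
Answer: -335/2 ≈ -167.50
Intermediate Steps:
P(x) = 15/2 (P(x) = 4 - (-1 - 1*6)/2 = 4 - (-1 - 6)/2 = 4 - 1/2*(-7) = 4 + 7/2 = 15/2)
-25 - 19*P(5) = -25 - 19*15/2 = -25 - 285/2 = -335/2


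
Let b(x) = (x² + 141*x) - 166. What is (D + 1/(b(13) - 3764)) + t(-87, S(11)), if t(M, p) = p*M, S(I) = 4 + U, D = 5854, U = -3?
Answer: 11118775/1928 ≈ 5767.0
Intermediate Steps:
b(x) = -166 + x² + 141*x
S(I) = 1 (S(I) = 4 - 3 = 1)
t(M, p) = M*p
(D + 1/(b(13) - 3764)) + t(-87, S(11)) = (5854 + 1/((-166 + 13² + 141*13) - 3764)) - 87*1 = (5854 + 1/((-166 + 169 + 1833) - 3764)) - 87 = (5854 + 1/(1836 - 3764)) - 87 = (5854 + 1/(-1928)) - 87 = (5854 - 1/1928) - 87 = 11286511/1928 - 87 = 11118775/1928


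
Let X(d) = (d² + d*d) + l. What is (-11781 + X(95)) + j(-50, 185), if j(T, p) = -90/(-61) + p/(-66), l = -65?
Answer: 24971959/4026 ≈ 6202.7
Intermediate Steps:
X(d) = -65 + 2*d² (X(d) = (d² + d*d) - 65 = (d² + d²) - 65 = 2*d² - 65 = -65 + 2*d²)
j(T, p) = 90/61 - p/66 (j(T, p) = -90*(-1/61) + p*(-1/66) = 90/61 - p/66)
(-11781 + X(95)) + j(-50, 185) = (-11781 + (-65 + 2*95²)) + (90/61 - 1/66*185) = (-11781 + (-65 + 2*9025)) + (90/61 - 185/66) = (-11781 + (-65 + 18050)) - 5345/4026 = (-11781 + 17985) - 5345/4026 = 6204 - 5345/4026 = 24971959/4026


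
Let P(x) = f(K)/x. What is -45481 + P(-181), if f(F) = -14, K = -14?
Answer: -8232047/181 ≈ -45481.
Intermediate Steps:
P(x) = -14/x
-45481 + P(-181) = -45481 - 14/(-181) = -45481 - 14*(-1/181) = -45481 + 14/181 = -8232047/181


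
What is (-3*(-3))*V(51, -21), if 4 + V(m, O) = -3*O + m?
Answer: 990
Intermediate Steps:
V(m, O) = -4 + m - 3*O (V(m, O) = -4 + (-3*O + m) = -4 + (m - 3*O) = -4 + m - 3*O)
(-3*(-3))*V(51, -21) = (-3*(-3))*(-4 + 51 - 3*(-21)) = 9*(-4 + 51 + 63) = 9*110 = 990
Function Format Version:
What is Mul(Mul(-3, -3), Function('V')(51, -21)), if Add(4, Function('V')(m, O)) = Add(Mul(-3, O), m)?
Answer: 990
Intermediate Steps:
Function('V')(m, O) = Add(-4, m, Mul(-3, O)) (Function('V')(m, O) = Add(-4, Add(Mul(-3, O), m)) = Add(-4, Add(m, Mul(-3, O))) = Add(-4, m, Mul(-3, O)))
Mul(Mul(-3, -3), Function('V')(51, -21)) = Mul(Mul(-3, -3), Add(-4, 51, Mul(-3, -21))) = Mul(9, Add(-4, 51, 63)) = Mul(9, 110) = 990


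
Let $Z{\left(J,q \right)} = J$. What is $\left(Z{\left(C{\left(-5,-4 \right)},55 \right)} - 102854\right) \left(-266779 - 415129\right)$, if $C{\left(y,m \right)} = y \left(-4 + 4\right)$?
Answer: $70136965432$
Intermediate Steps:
$C{\left(y,m \right)} = 0$ ($C{\left(y,m \right)} = y 0 = 0$)
$\left(Z{\left(C{\left(-5,-4 \right)},55 \right)} - 102854\right) \left(-266779 - 415129\right) = \left(0 - 102854\right) \left(-266779 - 415129\right) = \left(-102854\right) \left(-681908\right) = 70136965432$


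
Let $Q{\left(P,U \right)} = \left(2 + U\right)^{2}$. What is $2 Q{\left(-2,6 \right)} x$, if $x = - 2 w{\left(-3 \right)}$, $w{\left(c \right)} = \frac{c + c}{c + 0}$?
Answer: $-512$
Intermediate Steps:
$w{\left(c \right)} = 2$ ($w{\left(c \right)} = \frac{2 c}{c} = 2$)
$x = -4$ ($x = \left(-2\right) 2 = -4$)
$2 Q{\left(-2,6 \right)} x = 2 \left(2 + 6\right)^{2} \left(-4\right) = 2 \cdot 8^{2} \left(-4\right) = 2 \cdot 64 \left(-4\right) = 128 \left(-4\right) = -512$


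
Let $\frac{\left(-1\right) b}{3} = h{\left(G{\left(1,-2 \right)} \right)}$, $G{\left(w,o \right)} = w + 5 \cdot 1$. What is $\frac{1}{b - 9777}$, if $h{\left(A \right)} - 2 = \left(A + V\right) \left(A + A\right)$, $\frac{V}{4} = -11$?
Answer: $- \frac{1}{8415} \approx -0.00011884$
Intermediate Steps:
$V = -44$ ($V = 4 \left(-11\right) = -44$)
$G{\left(w,o \right)} = 5 + w$ ($G{\left(w,o \right)} = w + 5 = 5 + w$)
$h{\left(A \right)} = 2 + 2 A \left(-44 + A\right)$ ($h{\left(A \right)} = 2 + \left(A - 44\right) \left(A + A\right) = 2 + \left(-44 + A\right) 2 A = 2 + 2 A \left(-44 + A\right)$)
$b = 1362$ ($b = - 3 \left(2 - 88 \left(5 + 1\right) + 2 \left(5 + 1\right)^{2}\right) = - 3 \left(2 - 528 + 2 \cdot 6^{2}\right) = - 3 \left(2 - 528 + 2 \cdot 36\right) = - 3 \left(2 - 528 + 72\right) = \left(-3\right) \left(-454\right) = 1362$)
$\frac{1}{b - 9777} = \frac{1}{1362 - 9777} = \frac{1}{-8415} = - \frac{1}{8415}$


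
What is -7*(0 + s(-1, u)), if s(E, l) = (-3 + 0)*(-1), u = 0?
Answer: -21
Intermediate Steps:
s(E, l) = 3 (s(E, l) = -3*(-1) = 3)
-7*(0 + s(-1, u)) = -7*(0 + 3) = -7*3 = -21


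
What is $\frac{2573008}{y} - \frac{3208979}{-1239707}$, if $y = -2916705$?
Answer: $\frac{6169869065539}{3615859605435} \approx 1.7063$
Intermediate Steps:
$\frac{2573008}{y} - \frac{3208979}{-1239707} = \frac{2573008}{-2916705} - \frac{3208979}{-1239707} = 2573008 \left(- \frac{1}{2916705}\right) - - \frac{3208979}{1239707} = - \frac{2573008}{2916705} + \frac{3208979}{1239707} = \frac{6169869065539}{3615859605435}$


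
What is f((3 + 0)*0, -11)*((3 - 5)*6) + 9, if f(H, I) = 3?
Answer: -27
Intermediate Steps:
f((3 + 0)*0, -11)*((3 - 5)*6) + 9 = 3*((3 - 5)*6) + 9 = 3*(-2*6) + 9 = 3*(-12) + 9 = -36 + 9 = -27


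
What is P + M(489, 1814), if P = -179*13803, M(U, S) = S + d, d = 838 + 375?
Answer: -2467710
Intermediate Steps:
d = 1213
M(U, S) = 1213 + S (M(U, S) = S + 1213 = 1213 + S)
P = -2470737
P + M(489, 1814) = -2470737 + (1213 + 1814) = -2470737 + 3027 = -2467710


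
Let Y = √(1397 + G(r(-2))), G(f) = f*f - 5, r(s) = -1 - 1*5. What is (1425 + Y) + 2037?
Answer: 3462 + 2*√357 ≈ 3499.8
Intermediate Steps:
r(s) = -6 (r(s) = -1 - 5 = -6)
G(f) = -5 + f² (G(f) = f² - 5 = -5 + f²)
Y = 2*√357 (Y = √(1397 + (-5 + (-6)²)) = √(1397 + (-5 + 36)) = √(1397 + 31) = √1428 = 2*√357 ≈ 37.789)
(1425 + Y) + 2037 = (1425 + 2*√357) + 2037 = 3462 + 2*√357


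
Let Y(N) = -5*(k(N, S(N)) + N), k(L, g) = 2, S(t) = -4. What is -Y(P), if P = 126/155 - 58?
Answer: -8554/31 ≈ -275.94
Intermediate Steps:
P = -8864/155 (P = 126*(1/155) - 58 = 126/155 - 58 = -8864/155 ≈ -57.187)
Y(N) = -10 - 5*N (Y(N) = -5*(2 + N) = -10 - 5*N)
-Y(P) = -(-10 - 5*(-8864/155)) = -(-10 + 8864/31) = -1*8554/31 = -8554/31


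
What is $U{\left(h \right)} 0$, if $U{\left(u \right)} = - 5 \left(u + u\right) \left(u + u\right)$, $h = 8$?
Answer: $0$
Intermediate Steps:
$U{\left(u \right)} = - 20 u^{2}$ ($U{\left(u \right)} = - 5 \cdot 2 u 2 u = - 5 \cdot 4 u^{2} = - 20 u^{2}$)
$U{\left(h \right)} 0 = - 20 \cdot 8^{2} \cdot 0 = \left(-20\right) 64 \cdot 0 = \left(-1280\right) 0 = 0$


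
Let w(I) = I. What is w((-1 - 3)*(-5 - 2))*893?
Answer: 25004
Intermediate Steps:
w((-1 - 3)*(-5 - 2))*893 = ((-1 - 3)*(-5 - 2))*893 = -4*(-7)*893 = 28*893 = 25004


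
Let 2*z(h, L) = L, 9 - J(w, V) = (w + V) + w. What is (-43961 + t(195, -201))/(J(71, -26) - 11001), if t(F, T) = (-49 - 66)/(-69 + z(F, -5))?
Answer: 6286193/1588444 ≈ 3.9575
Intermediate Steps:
J(w, V) = 9 - V - 2*w (J(w, V) = 9 - ((w + V) + w) = 9 - ((V + w) + w) = 9 - (V + 2*w) = 9 + (-V - 2*w) = 9 - V - 2*w)
z(h, L) = L/2
t(F, T) = 230/143 (t(F, T) = (-49 - 66)/(-69 + (½)*(-5)) = -115/(-69 - 5/2) = -115/(-143/2) = -115*(-2/143) = 230/143)
(-43961 + t(195, -201))/(J(71, -26) - 11001) = (-43961 + 230/143)/((9 - 1*(-26) - 2*71) - 11001) = -6286193/(143*((9 + 26 - 142) - 11001)) = -6286193/(143*(-107 - 11001)) = -6286193/143/(-11108) = -6286193/143*(-1/11108) = 6286193/1588444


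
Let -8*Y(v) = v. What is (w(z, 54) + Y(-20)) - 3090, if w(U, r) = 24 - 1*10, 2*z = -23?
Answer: -6147/2 ≈ -3073.5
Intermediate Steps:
z = -23/2 (z = (½)*(-23) = -23/2 ≈ -11.500)
w(U, r) = 14 (w(U, r) = 24 - 10 = 14)
Y(v) = -v/8
(w(z, 54) + Y(-20)) - 3090 = (14 - ⅛*(-20)) - 3090 = (14 + 5/2) - 3090 = 33/2 - 3090 = -6147/2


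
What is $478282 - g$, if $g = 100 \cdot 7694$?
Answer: $-291118$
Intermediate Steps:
$g = 769400$
$478282 - g = 478282 - 769400 = -291118$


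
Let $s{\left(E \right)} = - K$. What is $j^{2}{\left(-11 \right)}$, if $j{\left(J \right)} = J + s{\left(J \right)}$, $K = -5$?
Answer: $36$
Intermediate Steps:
$s{\left(E \right)} = 5$ ($s{\left(E \right)} = \left(-1\right) \left(-5\right) = 5$)
$j{\left(J \right)} = 5 + J$ ($j{\left(J \right)} = J + 5 = 5 + J$)
$j^{2}{\left(-11 \right)} = \left(5 - 11\right)^{2} = \left(-6\right)^{2} = 36$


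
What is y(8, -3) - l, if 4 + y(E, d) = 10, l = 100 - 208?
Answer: 114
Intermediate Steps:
l = -108
y(E, d) = 6 (y(E, d) = -4 + 10 = 6)
y(8, -3) - l = 6 - 1*(-108) = 6 + 108 = 114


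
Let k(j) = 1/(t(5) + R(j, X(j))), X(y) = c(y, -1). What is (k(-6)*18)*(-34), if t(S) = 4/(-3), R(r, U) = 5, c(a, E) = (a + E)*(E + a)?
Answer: -1836/11 ≈ -166.91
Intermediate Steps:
c(a, E) = (E + a)² (c(a, E) = (E + a)*(E + a) = (E + a)²)
X(y) = (-1 + y)²
t(S) = -4/3 (t(S) = 4*(-⅓) = -4/3)
k(j) = 3/11 (k(j) = 1/(-4/3 + 5) = 1/(11/3) = 3/11)
(k(-6)*18)*(-34) = ((3/11)*18)*(-34) = (54/11)*(-34) = -1836/11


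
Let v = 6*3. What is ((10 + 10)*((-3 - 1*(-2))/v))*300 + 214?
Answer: -358/3 ≈ -119.33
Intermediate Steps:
v = 18
((10 + 10)*((-3 - 1*(-2))/v))*300 + 214 = ((10 + 10)*((-3 - 1*(-2))/18))*300 + 214 = (20*((-3 + 2)*(1/18)))*300 + 214 = (20*(-1*1/18))*300 + 214 = (20*(-1/18))*300 + 214 = -10/9*300 + 214 = -1000/3 + 214 = -358/3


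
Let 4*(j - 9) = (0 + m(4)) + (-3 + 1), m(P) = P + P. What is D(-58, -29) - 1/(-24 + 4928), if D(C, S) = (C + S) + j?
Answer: -375157/4904 ≈ -76.500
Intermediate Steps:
m(P) = 2*P
j = 21/2 (j = 9 + ((0 + 2*4) + (-3 + 1))/4 = 9 + ((0 + 8) - 2)/4 = 9 + (8 - 2)/4 = 9 + (¼)*6 = 9 + 3/2 = 21/2 ≈ 10.500)
D(C, S) = 21/2 + C + S (D(C, S) = (C + S) + 21/2 = 21/2 + C + S)
D(-58, -29) - 1/(-24 + 4928) = (21/2 - 58 - 29) - 1/(-24 + 4928) = -153/2 - 1/4904 = -375157/4904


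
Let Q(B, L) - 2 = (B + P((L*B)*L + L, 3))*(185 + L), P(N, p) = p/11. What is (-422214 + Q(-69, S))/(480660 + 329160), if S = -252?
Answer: -229684/445401 ≈ -0.51568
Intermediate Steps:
P(N, p) = p/11 (P(N, p) = p*(1/11) = p/11)
Q(B, L) = 2 + (185 + L)*(3/11 + B) (Q(B, L) = 2 + (B + (1/11)*3)*(185 + L) = 2 + (B + 3/11)*(185 + L) = 2 + (3/11 + B)*(185 + L) = 2 + (185 + L)*(3/11 + B))
(-422214 + Q(-69, S))/(480660 + 329160) = (-422214 + (577/11 + 185*(-69) + (3/11)*(-252) - 69*(-252)))/(480660 + 329160) = (-422214 + (577/11 - 12765 - 756/11 + 17388))/809820 = (-422214 + 50674/11)*(1/809820) = -4593680/11*1/809820 = -229684/445401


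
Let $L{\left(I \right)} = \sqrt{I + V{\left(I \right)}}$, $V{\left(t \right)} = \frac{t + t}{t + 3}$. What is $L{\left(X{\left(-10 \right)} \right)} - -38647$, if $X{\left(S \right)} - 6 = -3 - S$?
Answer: $38647 + \frac{3 \sqrt{26}}{4} \approx 38651.0$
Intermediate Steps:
$X{\left(S \right)} = 3 - S$ ($X{\left(S \right)} = 6 - \left(3 + S\right) = 3 - S$)
$V{\left(t \right)} = \frac{2 t}{3 + t}$
$L{\left(I \right)} = \sqrt{I + \frac{2 I}{3 + I}}$
$L{\left(X{\left(-10 \right)} \right)} - -38647 = \sqrt{\frac{\left(3 - -10\right) \left(5 + \left(3 - -10\right)\right)}{3 + \left(3 - -10\right)}} - -38647 = \sqrt{\frac{\left(3 + 10\right) \left(5 + \left(3 + 10\right)\right)}{3 + \left(3 + 10\right)}} + 38647 = \sqrt{\frac{13 \left(5 + 13\right)}{3 + 13}} + 38647 = \sqrt{13 \cdot \frac{1}{16} \cdot 18} + 38647 = \sqrt{\frac{117}{8}} + 38647 = \frac{3 \sqrt{26}}{4} + 38647 = 38647 + \frac{3 \sqrt{26}}{4}$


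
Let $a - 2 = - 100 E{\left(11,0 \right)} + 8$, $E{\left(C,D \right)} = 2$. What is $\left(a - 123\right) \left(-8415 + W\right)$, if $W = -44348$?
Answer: $16514819$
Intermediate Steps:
$a = -190$ ($a = 2 + \left(\left(-100\right) 2 + 8\right) = 2 + \left(-200 + 8\right) = 2 - 192 = -190$)
$\left(a - 123\right) \left(-8415 + W\right) = \left(-190 - 123\right) \left(-8415 - 44348\right) = \left(-313\right) \left(-52763\right) = 16514819$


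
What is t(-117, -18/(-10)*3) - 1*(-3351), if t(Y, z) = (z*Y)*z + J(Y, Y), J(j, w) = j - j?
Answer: -1518/25 ≈ -60.720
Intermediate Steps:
J(j, w) = 0
t(Y, z) = Y*z² (t(Y, z) = (z*Y)*z + 0 = (Y*z)*z + 0 = Y*z² + 0 = Y*z²)
t(-117, -18/(-10)*3) - 1*(-3351) = -117*(-18/(-10)*3)² - 1*(-3351) = -117*(-18*(-⅒)*3)² + 3351 = -117*((9/5)*3)² + 3351 = -117*(27/5)² + 3351 = -117*729/25 + 3351 = -85293/25 + 3351 = -1518/25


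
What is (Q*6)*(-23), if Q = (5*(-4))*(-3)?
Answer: -8280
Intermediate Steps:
Q = 60 (Q = -20*(-3) = 60)
(Q*6)*(-23) = (60*6)*(-23) = 360*(-23) = -8280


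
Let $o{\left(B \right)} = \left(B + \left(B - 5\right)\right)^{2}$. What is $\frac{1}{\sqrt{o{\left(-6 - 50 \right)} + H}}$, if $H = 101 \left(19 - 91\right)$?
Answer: $\frac{\sqrt{713}}{2139} \approx 0.012483$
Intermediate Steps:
$H = -7272$ ($H = 101 \left(-72\right) = -7272$)
$o{\left(B \right)} = \left(-5 + 2 B\right)^{2}$ ($o{\left(B \right)} = \left(B + \left(B - 5\right)\right)^{2} = \left(B + \left(-5 + B\right)\right)^{2} = \left(-5 + 2 B\right)^{2}$)
$\frac{1}{\sqrt{o{\left(-6 - 50 \right)} + H}} = \frac{1}{\sqrt{\left(-5 + 2 \left(-6 - 50\right)\right)^{2} - 7272}} = \frac{1}{\sqrt{\left(-5 + 2 \left(-56\right)\right)^{2} - 7272}} = \frac{1}{\sqrt{\left(-5 - 112\right)^{2} - 7272}} = \frac{1}{\sqrt{\left(-117\right)^{2} - 7272}} = \frac{1}{\sqrt{13689 - 7272}} = \frac{1}{\sqrt{6417}} = \frac{1}{3 \sqrt{713}} = \frac{\sqrt{713}}{2139}$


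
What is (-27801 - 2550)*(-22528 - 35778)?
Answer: 1769645406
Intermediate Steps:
(-27801 - 2550)*(-22528 - 35778) = -30351*(-58306) = 1769645406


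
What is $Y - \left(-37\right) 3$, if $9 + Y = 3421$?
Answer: $3523$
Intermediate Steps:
$Y = 3412$ ($Y = -9 + 3421 = 3412$)
$Y - \left(-37\right) 3 = 3412 - \left(-37\right) 3 = 3412 - -111 = 3412 + 111 = 3523$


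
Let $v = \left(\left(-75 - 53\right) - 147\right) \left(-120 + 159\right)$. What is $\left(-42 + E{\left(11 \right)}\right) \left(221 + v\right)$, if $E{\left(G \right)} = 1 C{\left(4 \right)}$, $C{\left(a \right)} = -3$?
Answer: $472680$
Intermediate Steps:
$v = -10725$ ($v = \left(-128 - 147\right) 39 = \left(-275\right) 39 = -10725$)
$E{\left(G \right)} = -3$ ($E{\left(G \right)} = 1 \left(-3\right) = -3$)
$\left(-42 + E{\left(11 \right)}\right) \left(221 + v\right) = \left(-42 - 3\right) \left(221 - 10725\right) = \left(-45\right) \left(-10504\right) = 472680$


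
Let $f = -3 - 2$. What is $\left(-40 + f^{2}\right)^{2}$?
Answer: $225$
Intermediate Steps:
$f = -5$
$\left(-40 + f^{2}\right)^{2} = \left(-40 + \left(-5\right)^{2}\right)^{2} = \left(-40 + 25\right)^{2} = \left(-15\right)^{2} = 225$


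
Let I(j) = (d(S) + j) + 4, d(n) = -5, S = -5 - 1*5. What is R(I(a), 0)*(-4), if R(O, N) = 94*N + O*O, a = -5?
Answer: -144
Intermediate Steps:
S = -10 (S = -5 - 5 = -10)
I(j) = -1 + j (I(j) = (-5 + j) + 4 = -1 + j)
R(O, N) = O² + 94*N (R(O, N) = 94*N + O² = O² + 94*N)
R(I(a), 0)*(-4) = ((-1 - 5)² + 94*0)*(-4) = ((-6)² + 0)*(-4) = (36 + 0)*(-4) = 36*(-4) = -144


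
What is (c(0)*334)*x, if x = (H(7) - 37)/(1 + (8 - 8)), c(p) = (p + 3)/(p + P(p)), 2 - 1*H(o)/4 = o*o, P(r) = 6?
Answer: -37575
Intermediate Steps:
H(o) = 8 - 4*o² (H(o) = 8 - 4*o*o = 8 - 4*o²)
c(p) = (3 + p)/(6 + p) (c(p) = (p + 3)/(p + 6) = (3 + p)/(6 + p))
x = -225 (x = ((8 - 4*7²) - 37)/(1 + (8 - 8)) = ((8 - 4*49) - 37)/(1 + 0) = ((8 - 196) - 37)/1 = (-188 - 37)*1 = -225*1 = -225)
(c(0)*334)*x = (((3 + 0)/(6 + 0))*334)*(-225) = ((3/6)*334)*(-225) = (((⅙)*3)*334)*(-225) = ((½)*334)*(-225) = 167*(-225) = -37575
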